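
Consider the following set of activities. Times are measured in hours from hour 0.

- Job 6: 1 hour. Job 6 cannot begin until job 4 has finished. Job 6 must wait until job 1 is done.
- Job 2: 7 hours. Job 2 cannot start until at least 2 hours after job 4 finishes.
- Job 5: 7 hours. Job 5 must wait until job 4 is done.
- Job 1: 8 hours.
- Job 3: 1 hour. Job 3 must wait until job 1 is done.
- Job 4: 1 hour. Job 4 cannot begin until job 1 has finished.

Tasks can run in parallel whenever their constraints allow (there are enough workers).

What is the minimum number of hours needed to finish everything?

Nothing blocks job 1, so it runs from hour 0 to hour 8.
After job 1 (finishes hour 8), job 4 can start at hour 8 and finishes at hour 9.
Job 6 needs all of job 4 (finishes hour 9); job 1 (finishes hour 8). That puts its earliest start at hour 9; it finishes at 9 + 1 = hour 10.
After job 4 (finishes hour 9), job 5 can start at hour 9 and finishes at hour 16.
Job 2 waits on job 4 (finishes hour 9, plus 2-hour gap → hour 11), so it starts at hour 11 and finishes at 11 + 7 = hour 18.
Job 3 cannot begin until job 1 (finishes hour 8). It runs from hour 8 to 8 + 1 = hour 9.
All tasks are finished once the last one completes. Finish times: Job 1 at 8, Job 2 at 18, Job 3 at 9, Job 4 at 9, Job 5 at 16, Job 6 at 10. The latest is hour 18.

18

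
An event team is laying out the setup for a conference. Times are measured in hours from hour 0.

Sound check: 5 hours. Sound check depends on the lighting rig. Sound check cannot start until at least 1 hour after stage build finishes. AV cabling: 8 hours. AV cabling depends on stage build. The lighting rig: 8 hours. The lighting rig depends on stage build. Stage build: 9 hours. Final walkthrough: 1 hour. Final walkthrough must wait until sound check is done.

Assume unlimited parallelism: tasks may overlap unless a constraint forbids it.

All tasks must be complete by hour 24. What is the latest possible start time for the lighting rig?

10

To finish by hour 24, final walkthrough (duration 1) must start no later than hour 23.
Sound check must finish before final walkthrough (must start by hour 23). With a 5-hour duration, sound check must start by 23 − 5 = hour 18.
The lighting rig has to be done before sound check (must start by hour 18). That means finishing by hour 18, i.e. starting by 18 − 8 = hour 10.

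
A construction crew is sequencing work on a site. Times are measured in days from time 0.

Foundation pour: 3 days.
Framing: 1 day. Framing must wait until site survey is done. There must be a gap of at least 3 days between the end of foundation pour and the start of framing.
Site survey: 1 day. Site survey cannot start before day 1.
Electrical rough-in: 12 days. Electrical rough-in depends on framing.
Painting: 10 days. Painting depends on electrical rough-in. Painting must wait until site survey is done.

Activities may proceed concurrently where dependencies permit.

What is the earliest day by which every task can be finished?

29

Foundation pour can start immediately at day 0; it finishes at day 3.
Site survey cannot begin until its own release at day 1. It runs from day 1 to 1 + 1 = day 2.
Framing needs all of site survey (finishes day 2); foundation pour (finishes day 3, plus 3-day gap → day 6). That puts its earliest start at day 6; it finishes at 6 + 1 = day 7.
Electrical rough-in waits on framing (finishes day 7), so it starts at day 7 and finishes at 7 + 12 = day 19.
Painting needs all of electrical rough-in (finishes day 19); site survey (finishes day 2). That puts its earliest start at day 19; it finishes at 19 + 10 = day 29.
All tasks are finished once the last one completes. Finish times: Site survey at 2, Foundation pour at 3, Framing at 7, Electrical rough-in at 19, Painting at 29. The latest is day 29.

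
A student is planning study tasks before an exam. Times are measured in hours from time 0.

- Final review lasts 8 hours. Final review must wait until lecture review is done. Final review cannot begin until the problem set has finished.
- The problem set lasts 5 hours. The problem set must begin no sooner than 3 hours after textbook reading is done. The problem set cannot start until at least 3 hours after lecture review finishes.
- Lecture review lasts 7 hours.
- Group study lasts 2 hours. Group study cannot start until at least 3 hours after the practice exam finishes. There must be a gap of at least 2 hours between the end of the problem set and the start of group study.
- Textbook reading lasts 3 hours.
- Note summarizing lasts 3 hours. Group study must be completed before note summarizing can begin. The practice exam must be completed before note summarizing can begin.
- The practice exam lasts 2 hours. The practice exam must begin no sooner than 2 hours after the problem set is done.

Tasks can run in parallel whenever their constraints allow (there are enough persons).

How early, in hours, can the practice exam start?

17

Lecture review can start immediately at hour 0; it finishes at hour 7.
Textbook reading can start immediately at hour 0; it finishes at hour 3.
The problem set needs all of textbook reading (finishes hour 3, plus 3-hour gap → hour 6); lecture review (finishes hour 7, plus 3-hour gap → hour 10). That puts its earliest start at hour 10; it finishes at 10 + 5 = hour 15.
The practice exam waits on the problem set (finishes hour 15, plus 2-hour gap → hour 17), so the earliest it can start is hour 17.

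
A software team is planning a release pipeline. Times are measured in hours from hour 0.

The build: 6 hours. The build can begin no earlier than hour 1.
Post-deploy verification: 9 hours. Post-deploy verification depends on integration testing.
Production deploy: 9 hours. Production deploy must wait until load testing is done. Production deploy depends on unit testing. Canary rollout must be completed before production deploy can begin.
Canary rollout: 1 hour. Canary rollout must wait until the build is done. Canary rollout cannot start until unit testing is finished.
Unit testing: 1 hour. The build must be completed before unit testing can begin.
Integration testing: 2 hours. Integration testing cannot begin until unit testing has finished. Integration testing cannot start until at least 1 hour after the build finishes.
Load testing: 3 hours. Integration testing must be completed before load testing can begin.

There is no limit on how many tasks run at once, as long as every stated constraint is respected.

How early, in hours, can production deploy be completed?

22

The build cannot begin until its own release at hour 1. It runs from hour 1 to 1 + 6 = hour 7.
Unit testing waits on the build (finishes hour 7), so it starts at hour 7 and finishes at 7 + 1 = hour 8.
Canary rollout needs all of the build (finishes hour 7); unit testing (finishes hour 8). That puts its earliest start at hour 8; it finishes at 8 + 1 = hour 9.
For integration testing: unit testing (finishes hour 8); the build (finishes hour 7, plus 1-hour gap → hour 8). Taking the maximum gives a start of hour 8, and it finishes at 8 + 2 = hour 10.
Load testing cannot begin until integration testing (finishes hour 10). It runs from hour 10 to 10 + 3 = hour 13.
Production deploy cannot start until load testing (finishes hour 13); unit testing (finishes hour 8); canary rollout (finishes hour 9). The controlling bound is hour 13, so production deploy finishes at 13 + 9 = hour 22.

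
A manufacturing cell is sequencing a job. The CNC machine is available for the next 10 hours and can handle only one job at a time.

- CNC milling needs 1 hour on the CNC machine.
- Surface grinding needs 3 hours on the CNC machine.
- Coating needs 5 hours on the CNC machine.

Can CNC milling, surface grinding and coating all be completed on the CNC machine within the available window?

Running back to back, the jobs need 1 + 3 + 5 = 9 hours on the CNC machine.
Since 9 ≤ 10, they fit within the window.

Yes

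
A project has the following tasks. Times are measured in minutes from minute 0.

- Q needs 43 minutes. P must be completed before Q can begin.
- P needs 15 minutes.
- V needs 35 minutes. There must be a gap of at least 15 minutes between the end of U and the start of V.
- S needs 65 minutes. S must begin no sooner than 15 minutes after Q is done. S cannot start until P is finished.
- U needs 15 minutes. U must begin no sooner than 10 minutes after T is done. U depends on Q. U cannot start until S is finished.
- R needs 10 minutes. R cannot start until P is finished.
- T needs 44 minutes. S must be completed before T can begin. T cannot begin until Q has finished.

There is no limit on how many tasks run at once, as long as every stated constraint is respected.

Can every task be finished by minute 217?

P has no prerequisites, so it starts at minute 0 and finishes at minute 15.
After P (finishes minute 15), R can start at minute 15 and finishes at minute 25.
After P (finishes minute 15), Q can start at minute 15 and finishes at minute 58.
S has to wait for Q (finishes minute 58, plus 15-minute gap → minute 73); P (finishes minute 15). The latest of these is minute 73, so S runs minute 73 to 73 + 65 = minute 138.
T needs all of S (finishes minute 138); Q (finishes minute 58). That puts its earliest start at minute 138; it finishes at 138 + 44 = minute 182.
U needs all of T (finishes minute 182, plus 10-minute gap → minute 192); Q (finishes minute 58); S (finishes minute 138). That puts its earliest start at minute 192; it finishes at 192 + 15 = minute 207.
After U (finishes minute 207, plus 15-minute gap → minute 222), V can start at minute 222 and finishes at minute 257.
The earliest everything can be done is minute 257, which is after the deadline of 217, so it is not possible.

No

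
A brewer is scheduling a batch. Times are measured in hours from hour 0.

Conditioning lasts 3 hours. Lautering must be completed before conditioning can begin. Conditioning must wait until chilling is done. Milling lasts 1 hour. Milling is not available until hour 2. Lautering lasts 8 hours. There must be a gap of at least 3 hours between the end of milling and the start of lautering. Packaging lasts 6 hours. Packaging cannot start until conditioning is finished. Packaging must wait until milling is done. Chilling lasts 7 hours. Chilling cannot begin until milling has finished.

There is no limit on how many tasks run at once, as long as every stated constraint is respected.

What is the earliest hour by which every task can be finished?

23

After its own release at hour 2, milling can start at hour 2 and finishes at hour 3.
Chilling waits on milling (finishes hour 3), so it starts at hour 3 and finishes at 3 + 7 = hour 10.
Lautering waits on milling (finishes hour 3, plus 3-hour gap → hour 6), so it starts at hour 6 and finishes at 6 + 8 = hour 14.
For conditioning: lautering (finishes hour 14); chilling (finishes hour 10). Taking the maximum gives a start of hour 14, and it finishes at 14 + 3 = hour 17.
For packaging: conditioning (finishes hour 17); milling (finishes hour 3). Taking the maximum gives a start of hour 17, and it finishes at 17 + 6 = hour 23.
All tasks are finished once the last one completes. Finish times: Milling at 3, Lautering at 14, Chilling at 10, Conditioning at 17, Packaging at 23. The latest is hour 23.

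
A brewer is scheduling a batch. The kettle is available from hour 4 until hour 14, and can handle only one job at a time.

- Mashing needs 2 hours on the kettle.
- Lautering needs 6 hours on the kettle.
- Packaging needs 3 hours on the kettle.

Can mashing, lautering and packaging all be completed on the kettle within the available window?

No

The kettle window is 14 − 4 = 10 hours.
Running back to back, the jobs need 2 + 6 + 3 = 11 hours on the kettle.
Since 11 > 10, they cannot all fit.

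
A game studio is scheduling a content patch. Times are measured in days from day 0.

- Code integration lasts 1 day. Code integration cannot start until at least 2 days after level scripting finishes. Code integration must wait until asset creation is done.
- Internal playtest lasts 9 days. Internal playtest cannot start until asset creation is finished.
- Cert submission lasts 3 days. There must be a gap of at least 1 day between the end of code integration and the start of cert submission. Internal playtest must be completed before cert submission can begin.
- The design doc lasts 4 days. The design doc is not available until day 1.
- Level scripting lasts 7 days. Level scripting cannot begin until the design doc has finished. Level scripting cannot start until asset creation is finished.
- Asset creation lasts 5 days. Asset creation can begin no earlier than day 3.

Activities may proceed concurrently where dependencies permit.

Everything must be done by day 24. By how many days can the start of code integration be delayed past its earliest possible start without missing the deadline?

Asset creation waits on its own release at day 3, so it starts at day 3 and finishes at 3 + 5 = day 8.
The design doc waits on its own release at day 1, so it starts at day 1 and finishes at 1 + 4 = day 5.
Level scripting cannot start until the design doc (finishes day 5); asset creation (finishes day 8). The controlling bound is day 8, so level scripting finishes at 8 + 7 = day 15.
Code integration has to wait for level scripting (finishes day 15, plus 2-day gap → day 17); asset creation (finishes day 8). The latest of these is day 17, so code integration runs day 17 to 17 + 1 = day 18.

Working backward from the deadline:
Cert submission must finish by day 24; it takes 3 days, so it must start by 24 − 3 = day 21.
Code integration feeds into cert submission (must start by day 21, minus 1-day gap → day 20); so code integration must finish by day 20 and therefore start by day 19.
So code integration can start as early as day 17 and as late as day 19, giving 19 − 17 = 2 days of slack.

2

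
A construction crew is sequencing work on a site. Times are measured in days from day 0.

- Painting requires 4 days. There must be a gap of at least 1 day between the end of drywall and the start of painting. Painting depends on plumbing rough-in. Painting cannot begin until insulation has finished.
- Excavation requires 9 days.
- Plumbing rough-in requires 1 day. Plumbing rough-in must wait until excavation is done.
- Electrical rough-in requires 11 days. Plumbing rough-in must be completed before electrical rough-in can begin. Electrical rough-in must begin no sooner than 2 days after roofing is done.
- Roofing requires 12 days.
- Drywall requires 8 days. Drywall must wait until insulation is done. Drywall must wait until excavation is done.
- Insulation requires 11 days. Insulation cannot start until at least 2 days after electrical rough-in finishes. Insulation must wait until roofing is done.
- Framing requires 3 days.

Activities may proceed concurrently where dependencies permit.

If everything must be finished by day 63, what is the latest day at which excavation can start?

Painting has no dependents, so it just needs to finish by day 63. Starting by 63 − 4 = day 59 achieves that.
Drywall feeds into painting (must start by day 59, minus 1-day gap → day 58); so drywall must finish by day 58 and therefore start by day 50.
Insulation must finish in time for drywall (must start by day 50); painting (must start by day 59). The tightest is day 50, so insulation must start by 50 − 11 = day 39.
Electrical rough-in feeds into insulation (must start by day 39, minus 2-day gap → day 37); so electrical rough-in must finish by day 37 and therefore start by day 26.
For plumbing rough-in: electrical rough-in (must start by day 26); painting (must start by day 59). The most restrictive is day 26; with a 1-day duration, plumbing rough-in must start by day 25.
Excavation feeds plumbing rough-in (must start by day 25); drywall (must start by day 50). Taking the minimum, excavation must finish by day 25 and start by 25 − 9 = day 16.

16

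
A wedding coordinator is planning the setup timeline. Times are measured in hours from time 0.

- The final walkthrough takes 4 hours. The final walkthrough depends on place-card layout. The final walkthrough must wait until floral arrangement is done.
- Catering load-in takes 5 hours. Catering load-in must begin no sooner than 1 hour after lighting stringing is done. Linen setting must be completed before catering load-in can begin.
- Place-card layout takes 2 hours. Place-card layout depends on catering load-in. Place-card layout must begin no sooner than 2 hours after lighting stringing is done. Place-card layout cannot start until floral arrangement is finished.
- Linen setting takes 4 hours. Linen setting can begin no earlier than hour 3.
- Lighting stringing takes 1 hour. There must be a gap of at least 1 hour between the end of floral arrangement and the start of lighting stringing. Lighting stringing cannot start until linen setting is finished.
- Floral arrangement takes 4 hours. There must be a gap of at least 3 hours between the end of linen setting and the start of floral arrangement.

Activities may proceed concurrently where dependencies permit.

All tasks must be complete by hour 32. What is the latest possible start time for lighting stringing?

The final walkthrough must finish by hour 32; it takes 4 hours, so it must start by 32 − 4 = hour 28.
Place-card layout feeds into the final walkthrough (must start by hour 28); so place-card layout must finish by hour 28 and therefore start by hour 26.
Catering load-in has to be done before place-card layout (must start by hour 26). That means finishing by hour 26, i.e. starting by 26 − 5 = hour 21.
Lighting stringing feeds catering load-in (must start by hour 21, minus 1-hour gap → hour 20); place-card layout (must start by hour 26, minus 2-hour gap → hour 24). Taking the minimum, lighting stringing must finish by hour 20 and start by 20 − 1 = hour 19.

19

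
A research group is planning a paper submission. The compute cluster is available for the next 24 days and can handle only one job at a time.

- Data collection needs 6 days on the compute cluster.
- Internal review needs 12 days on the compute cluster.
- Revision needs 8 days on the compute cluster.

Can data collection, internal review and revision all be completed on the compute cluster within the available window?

No

Running back to back, the jobs need 6 + 12 + 8 = 26 days on the compute cluster.
Since 26 > 24, they cannot all fit.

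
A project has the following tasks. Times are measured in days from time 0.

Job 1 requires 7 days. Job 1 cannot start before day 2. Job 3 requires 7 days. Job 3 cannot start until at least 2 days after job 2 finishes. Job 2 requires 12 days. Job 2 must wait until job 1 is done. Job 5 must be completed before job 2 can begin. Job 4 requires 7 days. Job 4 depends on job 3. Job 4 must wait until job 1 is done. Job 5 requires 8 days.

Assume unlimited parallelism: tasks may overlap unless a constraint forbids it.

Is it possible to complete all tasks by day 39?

Yes

Job 5 has no prerequisites, so it starts at day 0 and finishes at day 8.
Job 1 cannot begin until its own release at day 2. It runs from day 2 to 2 + 7 = day 9.
For job 2: job 1 (finishes day 9); job 5 (finishes day 8). Taking the maximum gives a start of day 9, and it finishes at 9 + 12 = day 21.
Job 3 waits on job 2 (finishes day 21, plus 2-day gap → day 23), so it starts at day 23 and finishes at 23 + 7 = day 30.
Job 4 cannot start until job 3 (finishes day 30); job 1 (finishes day 9). The controlling bound is day 30, so job 4 finishes at 30 + 7 = day 37.
Every task is finished by day 37, which is no later than the deadline of 39, so the schedule is feasible.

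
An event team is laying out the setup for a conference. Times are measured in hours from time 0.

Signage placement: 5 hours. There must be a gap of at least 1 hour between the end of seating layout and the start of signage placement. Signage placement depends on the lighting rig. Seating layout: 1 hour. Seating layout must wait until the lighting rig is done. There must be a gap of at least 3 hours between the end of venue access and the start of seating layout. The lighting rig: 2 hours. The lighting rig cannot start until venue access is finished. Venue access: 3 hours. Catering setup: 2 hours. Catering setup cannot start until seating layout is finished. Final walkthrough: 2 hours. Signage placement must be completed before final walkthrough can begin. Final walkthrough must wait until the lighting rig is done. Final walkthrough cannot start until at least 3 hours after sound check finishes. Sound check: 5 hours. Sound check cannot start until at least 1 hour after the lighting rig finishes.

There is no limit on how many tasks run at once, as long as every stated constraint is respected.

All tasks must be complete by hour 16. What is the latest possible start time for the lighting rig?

3

Nothing follows final walkthrough; the deadline of hour 16 is its only limit. It must start by 16 − 2 = hour 14.
Signage placement must finish before final walkthrough (must start by hour 14). With a 5-hour duration, signage placement must start by 14 − 5 = hour 9.
Nothing follows catering setup; the deadline of hour 16 is its only limit. It must start by 16 − 2 = hour 14.
Seating layout feeds signage placement (must start by hour 9, minus 1-hour gap → hour 8); catering setup (must start by hour 14). Taking the minimum, seating layout must finish by hour 8 and start by 8 − 1 = hour 7.
Sound check must finish before final walkthrough (must start by hour 14, minus 3-hour gap → hour 11). With a 5-hour duration, sound check must start by 11 − 5 = hour 6.
For the lighting rig: seating layout (must start by hour 7); signage placement (must start by hour 9); sound check (must start by hour 6, minus 1-hour gap → hour 5); final walkthrough (must start by hour 14). The most restrictive is hour 5; with a 2-hour duration, the lighting rig must start by hour 3.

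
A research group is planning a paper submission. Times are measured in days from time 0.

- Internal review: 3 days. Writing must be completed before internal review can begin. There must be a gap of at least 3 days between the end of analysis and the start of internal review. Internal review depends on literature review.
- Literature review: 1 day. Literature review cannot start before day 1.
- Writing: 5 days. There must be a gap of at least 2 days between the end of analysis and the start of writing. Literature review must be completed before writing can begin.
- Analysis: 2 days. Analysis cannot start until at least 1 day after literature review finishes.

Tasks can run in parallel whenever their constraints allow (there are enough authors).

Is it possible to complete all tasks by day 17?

Literature review waits on its own release at day 1, so it starts at day 1 and finishes at 1 + 1 = day 2.
After literature review (finishes day 2, plus 1-day gap → day 3), analysis can start at day 3 and finishes at day 5.
Writing needs all of analysis (finishes day 5, plus 2-day gap → day 7); literature review (finishes day 2). That puts its earliest start at day 7; it finishes at 7 + 5 = day 12.
Internal review needs all of writing (finishes day 12); analysis (finishes day 5, plus 3-day gap → day 8); literature review (finishes day 2). That puts its earliest start at day 12; it finishes at 12 + 3 = day 15.
Every task is finished by day 15, which is no later than the deadline of 17, so the schedule is feasible.

Yes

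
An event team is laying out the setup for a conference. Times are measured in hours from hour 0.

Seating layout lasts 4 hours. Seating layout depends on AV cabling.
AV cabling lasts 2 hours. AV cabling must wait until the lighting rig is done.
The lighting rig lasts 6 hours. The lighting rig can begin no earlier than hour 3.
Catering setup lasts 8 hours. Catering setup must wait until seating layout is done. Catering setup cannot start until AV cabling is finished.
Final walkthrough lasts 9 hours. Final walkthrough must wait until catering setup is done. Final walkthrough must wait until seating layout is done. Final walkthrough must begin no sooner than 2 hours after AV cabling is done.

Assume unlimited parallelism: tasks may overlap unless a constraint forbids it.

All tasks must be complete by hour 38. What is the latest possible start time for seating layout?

17

Final walkthrough must finish by hour 38; it takes 9 hours, so it must start by 38 − 9 = hour 29.
Since final walkthrough (must start by hour 29) depends on it, catering setup must finish by hour 29. Backing off its 8-hour duration gives a latest start of hour 21.
Seating layout has several dependents: catering setup (must start by hour 21); final walkthrough (must start by hour 29). The earliest of those limits is hour 21, so seating layout must start by 21 − 4 = hour 17.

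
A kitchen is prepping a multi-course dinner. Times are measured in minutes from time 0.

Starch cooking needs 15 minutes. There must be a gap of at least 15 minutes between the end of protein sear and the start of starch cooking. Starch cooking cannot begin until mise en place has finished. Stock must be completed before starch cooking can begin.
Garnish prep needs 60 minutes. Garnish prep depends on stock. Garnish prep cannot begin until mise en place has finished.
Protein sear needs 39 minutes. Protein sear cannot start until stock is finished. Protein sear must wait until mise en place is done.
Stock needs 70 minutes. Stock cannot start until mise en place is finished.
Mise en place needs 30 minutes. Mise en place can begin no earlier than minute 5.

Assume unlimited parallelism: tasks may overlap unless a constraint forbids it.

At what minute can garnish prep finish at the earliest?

165

Mise en place cannot begin until its own release at minute 5. It runs from minute 5 to 5 + 30 = minute 35.
Stock cannot begin until mise en place (finishes minute 35). It runs from minute 35 to 35 + 70 = minute 105.
Garnish prep has to wait for stock (finishes minute 105); mise en place (finishes minute 35). The latest of these is minute 105, so garnish prep runs minute 105 to 105 + 60 = minute 165.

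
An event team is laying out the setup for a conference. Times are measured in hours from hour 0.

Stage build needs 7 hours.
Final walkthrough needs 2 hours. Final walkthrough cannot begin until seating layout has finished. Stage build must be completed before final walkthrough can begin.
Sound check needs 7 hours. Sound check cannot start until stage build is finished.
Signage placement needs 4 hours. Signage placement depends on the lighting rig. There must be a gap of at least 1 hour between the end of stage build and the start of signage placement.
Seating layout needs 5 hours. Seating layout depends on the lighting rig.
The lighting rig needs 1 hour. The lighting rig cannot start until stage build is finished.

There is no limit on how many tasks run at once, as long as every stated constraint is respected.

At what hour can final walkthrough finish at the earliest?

Stage build can start immediately at hour 0; it finishes at hour 7.
The lighting rig waits on stage build (finishes hour 7), so it starts at hour 7 and finishes at 7 + 1 = hour 8.
After the lighting rig (finishes hour 8), seating layout can start at hour 8 and finishes at hour 13.
Final walkthrough needs all of seating layout (finishes hour 13); stage build (finishes hour 7). That puts its earliest start at hour 13; it finishes at 13 + 2 = hour 15.

15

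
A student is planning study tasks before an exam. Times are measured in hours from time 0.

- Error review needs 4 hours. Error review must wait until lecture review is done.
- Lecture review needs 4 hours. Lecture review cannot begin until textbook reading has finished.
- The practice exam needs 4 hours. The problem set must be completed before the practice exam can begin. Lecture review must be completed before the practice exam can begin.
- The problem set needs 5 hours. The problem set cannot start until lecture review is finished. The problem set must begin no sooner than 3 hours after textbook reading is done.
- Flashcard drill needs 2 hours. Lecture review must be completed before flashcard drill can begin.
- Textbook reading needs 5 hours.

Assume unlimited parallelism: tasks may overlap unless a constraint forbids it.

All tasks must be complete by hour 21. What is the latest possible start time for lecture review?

8

The practice exam must finish by hour 21; it takes 4 hours, so it must start by 21 − 4 = hour 17.
The problem set feeds into the practice exam (must start by hour 17); so the problem set must finish by hour 17 and therefore start by hour 12.
Flashcard drill has no dependents, so it just needs to finish by hour 21. Starting by 21 − 2 = hour 19 achieves that.
To finish by hour 21, error review (duration 4) must start no later than hour 17.
Lecture review must finish in time for the problem set (must start by hour 12); flashcard drill (must start by hour 19); the practice exam (must start by hour 17); error review (must start by hour 17). The tightest is hour 12, so lecture review must start by 12 − 4 = hour 8.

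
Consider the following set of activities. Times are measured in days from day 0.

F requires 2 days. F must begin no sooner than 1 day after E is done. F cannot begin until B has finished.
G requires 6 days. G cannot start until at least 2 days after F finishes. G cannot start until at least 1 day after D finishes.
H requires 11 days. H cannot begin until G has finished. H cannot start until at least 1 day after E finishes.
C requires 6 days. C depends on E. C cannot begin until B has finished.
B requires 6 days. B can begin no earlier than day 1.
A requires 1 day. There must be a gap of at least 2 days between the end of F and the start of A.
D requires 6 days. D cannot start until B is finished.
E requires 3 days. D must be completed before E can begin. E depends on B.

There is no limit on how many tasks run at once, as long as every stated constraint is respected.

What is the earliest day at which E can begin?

B cannot begin until its own release at day 1. It runs from day 1 to 1 + 6 = day 7.
D cannot begin until B (finishes day 7). It runs from day 7 to 7 + 6 = day 13.
E waits on D (finishes day 13); B (finishes day 7). The latest of these is day 13, which is the earliest E can start.

13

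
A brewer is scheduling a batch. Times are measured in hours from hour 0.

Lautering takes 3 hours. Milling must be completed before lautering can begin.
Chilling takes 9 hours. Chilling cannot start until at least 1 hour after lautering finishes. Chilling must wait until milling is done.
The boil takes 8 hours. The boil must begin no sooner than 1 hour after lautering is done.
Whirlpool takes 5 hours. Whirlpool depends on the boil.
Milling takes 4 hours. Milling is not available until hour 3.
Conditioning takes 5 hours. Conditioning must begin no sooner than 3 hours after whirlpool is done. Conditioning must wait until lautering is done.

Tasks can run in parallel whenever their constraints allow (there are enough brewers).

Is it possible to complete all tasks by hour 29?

Milling waits on its own release at hour 3, so it starts at hour 3 and finishes at 3 + 4 = hour 7.
After milling (finishes hour 7), lautering can start at hour 7 and finishes at hour 10.
Chilling needs all of lautering (finishes hour 10, plus 1-hour gap → hour 11); milling (finishes hour 7). That puts its earliest start at hour 11; it finishes at 11 + 9 = hour 20.
The boil waits on lautering (finishes hour 10, plus 1-hour gap → hour 11), so it starts at hour 11 and finishes at 11 + 8 = hour 19.
After the boil (finishes hour 19), whirlpool can start at hour 19 and finishes at hour 24.
For conditioning: whirlpool (finishes hour 24, plus 3-hour gap → hour 27); lautering (finishes hour 10). Taking the maximum gives a start of hour 27, and it finishes at 27 + 5 = hour 32.
The earliest everything can be done is hour 32, which is after the deadline of 29, so it is not possible.

No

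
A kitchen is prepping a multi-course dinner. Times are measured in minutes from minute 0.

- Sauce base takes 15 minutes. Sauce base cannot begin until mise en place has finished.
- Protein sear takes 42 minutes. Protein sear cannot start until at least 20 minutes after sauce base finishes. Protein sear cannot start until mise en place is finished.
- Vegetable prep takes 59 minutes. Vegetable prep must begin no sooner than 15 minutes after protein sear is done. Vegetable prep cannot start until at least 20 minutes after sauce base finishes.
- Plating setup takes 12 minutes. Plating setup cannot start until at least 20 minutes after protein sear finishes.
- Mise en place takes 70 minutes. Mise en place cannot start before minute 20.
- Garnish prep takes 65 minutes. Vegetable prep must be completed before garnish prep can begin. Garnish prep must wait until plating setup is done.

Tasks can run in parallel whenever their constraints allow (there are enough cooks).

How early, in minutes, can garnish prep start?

Mise en place cannot begin until its own release at minute 20. It runs from minute 20 to 20 + 70 = minute 90.
Sauce base waits on mise en place (finishes minute 90), so it starts at minute 90 and finishes at 90 + 15 = minute 105.
For protein sear: sauce base (finishes minute 105, plus 20-minute gap → minute 125); mise en place (finishes minute 90). Taking the maximum gives a start of minute 125, and it finishes at 125 + 42 = minute 167.
After protein sear (finishes minute 167, plus 20-minute gap → minute 187), plating setup can start at minute 187 and finishes at minute 199.
Vegetable prep cannot start until protein sear (finishes minute 167, plus 15-minute gap → minute 182); sauce base (finishes minute 105, plus 20-minute gap → minute 125). The controlling bound is minute 182, so vegetable prep finishes at 182 + 59 = minute 241.
Garnish prep waits on vegetable prep (finishes minute 241); plating setup (finishes minute 199). The latest of these is minute 241, which is the earliest garnish prep can start.

241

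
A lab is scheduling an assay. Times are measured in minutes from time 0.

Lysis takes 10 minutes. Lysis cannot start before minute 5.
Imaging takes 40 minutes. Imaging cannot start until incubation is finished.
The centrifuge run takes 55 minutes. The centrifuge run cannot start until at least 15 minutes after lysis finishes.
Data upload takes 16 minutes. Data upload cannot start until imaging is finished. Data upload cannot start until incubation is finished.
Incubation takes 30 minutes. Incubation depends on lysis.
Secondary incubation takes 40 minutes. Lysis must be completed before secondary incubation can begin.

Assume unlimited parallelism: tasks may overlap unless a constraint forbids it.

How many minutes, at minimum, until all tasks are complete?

101

Lysis waits on its own release at minute 5, so it starts at minute 5 and finishes at 5 + 10 = minute 15.
After lysis (finishes minute 15), secondary incubation can start at minute 15 and finishes at minute 55.
After lysis (finishes minute 15, plus 15-minute gap → minute 30), the centrifuge run can start at minute 30 and finishes at minute 85.
After lysis (finishes minute 15), incubation can start at minute 15 and finishes at minute 45.
After incubation (finishes minute 45), imaging can start at minute 45 and finishes at minute 85.
Data upload needs all of imaging (finishes minute 85); incubation (finishes minute 45). That puts its earliest start at minute 85; it finishes at 85 + 16 = minute 101.
All tasks are finished once the last one completes. Finish times: Lysis at 15, Incubation at 45, The centrifuge run at 85, Secondary incubation at 55, Imaging at 85, Data upload at 101. The latest is minute 101.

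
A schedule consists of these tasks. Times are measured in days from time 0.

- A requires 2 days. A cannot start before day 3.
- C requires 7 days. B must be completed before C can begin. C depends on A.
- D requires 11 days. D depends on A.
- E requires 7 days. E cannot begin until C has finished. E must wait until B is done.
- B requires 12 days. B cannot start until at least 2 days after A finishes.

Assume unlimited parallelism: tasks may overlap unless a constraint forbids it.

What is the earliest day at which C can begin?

A cannot begin until its own release at day 3. It runs from day 3 to 3 + 2 = day 5.
B cannot begin until A (finishes day 5, plus 2-day gap → day 7). It runs from day 7 to 7 + 12 = day 19.
C waits on B (finishes day 19); A (finishes day 5). The latest of these is day 19, which is the earliest C can start.

19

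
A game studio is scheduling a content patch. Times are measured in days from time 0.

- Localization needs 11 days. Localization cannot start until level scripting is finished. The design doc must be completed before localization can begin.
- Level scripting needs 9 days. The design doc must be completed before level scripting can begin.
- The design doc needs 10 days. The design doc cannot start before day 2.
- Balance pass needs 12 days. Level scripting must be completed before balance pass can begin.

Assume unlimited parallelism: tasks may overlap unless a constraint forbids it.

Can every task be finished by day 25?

The design doc waits on its own release at day 2, so it starts at day 2 and finishes at 2 + 10 = day 12.
Level scripting waits on the design doc (finishes day 12), so it starts at day 12 and finishes at 12 + 9 = day 21.
Localization has to wait for level scripting (finishes day 21); the design doc (finishes day 12). The latest of these is day 21, so localization runs day 21 to 21 + 11 = day 32.
Balance pass waits on level scripting (finishes day 21), so it starts at day 21 and finishes at 21 + 12 = day 33.
The earliest everything can be done is day 33, which is after the deadline of 25, so it is not possible.

No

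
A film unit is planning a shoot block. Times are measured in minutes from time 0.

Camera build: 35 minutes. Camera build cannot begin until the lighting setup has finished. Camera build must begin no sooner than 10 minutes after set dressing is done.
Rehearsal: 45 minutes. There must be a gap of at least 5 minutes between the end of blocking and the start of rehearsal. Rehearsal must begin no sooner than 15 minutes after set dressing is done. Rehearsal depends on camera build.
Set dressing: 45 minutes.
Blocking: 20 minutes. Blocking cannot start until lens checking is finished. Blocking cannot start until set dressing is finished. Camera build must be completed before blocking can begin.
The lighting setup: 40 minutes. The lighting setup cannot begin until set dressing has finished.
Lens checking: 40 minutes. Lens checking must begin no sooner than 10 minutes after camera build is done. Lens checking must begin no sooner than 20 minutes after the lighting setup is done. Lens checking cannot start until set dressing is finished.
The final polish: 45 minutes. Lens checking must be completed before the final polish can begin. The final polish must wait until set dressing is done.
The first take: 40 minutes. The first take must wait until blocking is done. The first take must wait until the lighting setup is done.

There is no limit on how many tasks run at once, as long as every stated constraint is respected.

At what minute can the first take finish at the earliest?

Set dressing has no prerequisites, so it starts at minute 0 and finishes at minute 45.
After set dressing (finishes minute 45), the lighting setup can start at minute 45 and finishes at minute 85.
Camera build needs all of the lighting setup (finishes minute 85); set dressing (finishes minute 45, plus 10-minute gap → minute 55). That puts its earliest start at minute 85; it finishes at 85 + 35 = minute 120.
Lens checking needs all of camera build (finishes minute 120, plus 10-minute gap → minute 130); the lighting setup (finishes minute 85, plus 20-minute gap → minute 105); set dressing (finishes minute 45). That puts its earliest start at minute 130; it finishes at 130 + 40 = minute 170.
Blocking needs all of lens checking (finishes minute 170); set dressing (finishes minute 45); camera build (finishes minute 120). That puts its earliest start at minute 170; it finishes at 170 + 20 = minute 190.
The first take needs all of blocking (finishes minute 190); the lighting setup (finishes minute 85). That puts its earliest start at minute 190; it finishes at 190 + 40 = minute 230.

230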